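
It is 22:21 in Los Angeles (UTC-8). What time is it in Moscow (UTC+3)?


09:21 (next day)

Time difference = UTC+3 - UTC-8 = +11 hours
New hour = (22 + 11) mod 24
= 33 mod 24 = 9
Minutes unchanged → 09:21; 33 ≥ 24 → next day


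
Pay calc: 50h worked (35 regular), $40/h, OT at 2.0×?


Regular: 35h × $40 = $1400.00
Overtime: 50 - 35 = 15h
OT pay: 15h × $40 × 2.0 = $1200.00
Total = $1400.00 + $1200.00 = $2600.00

$2600.00


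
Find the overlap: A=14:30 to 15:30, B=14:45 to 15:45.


45 minutes

Meeting A: 870-930 (in minutes from midnight)
Meeting B: 885-945
Overlap start = max(870, 885) = 885
Overlap end = min(930, 945) = 930
Overlap = max(0, 930 - 885) = 45 min


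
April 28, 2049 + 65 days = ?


July 2, 2049

Start: April 28, 2049
Add 65 days
April 28 → May 1: 30 - 28 + 1 = 3 days (65 - 3 = 62 left)
May 1 → June 1: 31 - 1 + 1 = 31 days (62 - 31 = 31 left)
June 1 → July 1: 30 - 1 + 1 = 30 days (31 - 30 = 1 left)
July 1 + 1 = July 2, 2049


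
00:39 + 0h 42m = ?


01:21

Start: 39 minutes from midnight
Add: 42 minutes
Total: 81 minutes
Hours: 81 ÷ 60 = 1 remainder 21


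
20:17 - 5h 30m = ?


Start: 1217 minutes from midnight
Subtract: 330 minutes
Remaining: 1217 - 330 = 887
Hours: 14, Minutes: 47

14:47


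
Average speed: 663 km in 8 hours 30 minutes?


78.0 km/h

Distance: 663 km
Time: 8h 30m = 510 min = 510/60 = 17/2 hours
Speed = 663 ÷ (17/2) = 663 × 2 / 17 = 1326/17 = 78.0 km/h


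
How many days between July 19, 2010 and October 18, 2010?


From July 19, 2010 to October 18, 2010
Rest of July 2010: 31 - 19 = 12
Full months: August 31, September 30
Days into October 2010: 18
Total = 12 + 31 + 30 + 18 = 91 days

91 days


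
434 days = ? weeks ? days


Weeks: 434 ÷ 7 = 62 remainder 0

62 weeks 0 days


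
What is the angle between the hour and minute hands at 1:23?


96.5°

Hour hand = 1×30 + 23×0.5 = 41.5°
Minute hand = 23×6 = 138°
Difference = |41.5 - 138| = 96.5°


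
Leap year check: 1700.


No

Rules: divisible by 4 AND (not by 100 OR by 400)
1700 ÷ 4 = 425 exactly → divisible by 4
1700 ÷ 100 = 17 exactly → divisible by 100
1700 ÷ 400 = 4 remainder 100 → not divisible by 400
Divisible by 100 but not by 400 → not a leap year


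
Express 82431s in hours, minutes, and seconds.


Hours: 82431 ÷ 3600 = 22 remainder 3231
Minutes: 3231 ÷ 60 = 53 remainder 51
Seconds: 51

22h 53m 51s


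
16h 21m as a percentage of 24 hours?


0.6813 (68.13%)

Total minutes: 16×60 + 21 = 981
Day = 24×60 = 1440 minutes
Fraction = 981/1440 ≈ 0.6813
As a percentage: 981/1440 × 100 ≈ 68.13%


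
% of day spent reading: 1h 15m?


5.2%

Time: 75 minutes
Day: 1440 minutes
Percentage = (75/1440) × 100 ≈ 5.2%


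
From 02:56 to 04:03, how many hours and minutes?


End time in minutes: 4×60 + 3 = 243
Start time in minutes: 2×60 + 56 = 176
Difference = 243 - 176 = 67 minutes
= 1 hours 7 minutes

1h 7m


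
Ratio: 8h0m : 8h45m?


32:35 (0.91)

Duration 1: 480 minutes
Duration 2: 525 minutes
Ratio = 480:525
GCD = 15
Simplified = 32:35
As a decimal: 32/35 ≈ 0.91


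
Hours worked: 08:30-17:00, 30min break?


Total time = (17×60+0) - (8×60+30)
= 1020 - 510 = 510 min
Minus break: 510 - 30 = 480 min
= 8h 0m

8h 0m (480 minutes)


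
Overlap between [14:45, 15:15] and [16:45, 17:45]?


Meeting A: 885-915 (in minutes from midnight)
Meeting B: 1005-1065
Overlap start = max(885, 1005) = 1005
Overlap end = min(915, 1065) = 915
Overlap = max(0, 915 - 1005) = 0 min

0 minutes


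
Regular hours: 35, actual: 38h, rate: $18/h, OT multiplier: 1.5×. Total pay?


Regular: 35h × $18 = $630.00
Overtime: 38 - 35 = 3h
OT pay: 3h × $18 × 1.5 = $81.00
Total = $630.00 + $81.00 = $711.00

$711.00


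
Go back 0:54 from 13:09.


Start: 789 minutes from midnight
Subtract: 54 minutes
Remaining: 789 - 54 = 735
Hours: 12, Minutes: 15

12:15


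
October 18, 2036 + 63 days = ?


Start: October 18, 2036
Add 63 days
October 18 → November 1: 31 - 18 + 1 = 14 days (63 - 14 = 49 left)
November 1 → December 1: 30 - 1 + 1 = 30 days (49 - 30 = 19 left)
December 1 + 19 = December 20, 2036

December 20, 2036


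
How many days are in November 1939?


30 days

Month: November (month 11)
November has 30 days


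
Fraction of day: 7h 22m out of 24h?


Total minutes: 7×60 + 22 = 442
Day = 24×60 = 1440 minutes
Fraction = 442/1440 ≈ 0.3069
As a percentage: 442/1440 × 100 ≈ 30.69%

0.3069 (30.69%)


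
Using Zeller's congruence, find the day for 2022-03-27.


Sunday

Zeller's congruence:
q=27, m=3, k=22, j=20
h = (27 + ⌊13×4/5⌋ + 22 + ⌊22/4⌋ + ⌊20/4⌋ - 2×20) mod 7
= (27 + 10 + 22 + 5 + 5 - 40) mod 7
= 29 mod 7 = 1
h=1 → Sunday


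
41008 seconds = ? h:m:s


Hours: 41008 ÷ 3600 = 11 remainder 1408
Minutes: 1408 ÷ 60 = 23 remainder 28
Seconds: 28

11h 23m 28s


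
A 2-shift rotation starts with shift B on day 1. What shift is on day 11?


Shifts: A, B
Start: B (index 1)
Day 11: (1 + 11 - 1) mod 2
= 11 mod 2
= 1
Index 1 → shift B

Shift B


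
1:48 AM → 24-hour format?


01:48

Input: 1:48 AM
AM hour stays: 1


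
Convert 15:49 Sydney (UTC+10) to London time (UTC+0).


Time difference = UTC+0 - UTC+10 = -10 hours
New hour = (15 -10) mod 24
= 5 mod 24 = 5
Minutes unchanged → 05:49

05:49


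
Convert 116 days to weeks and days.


Weeks: 116 ÷ 7 = 16 remainder 4

16 weeks 4 days


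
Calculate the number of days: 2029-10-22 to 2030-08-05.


287 days

From October 22, 2029 to August 5, 2030
Rest of October 2029: 31 - 22 = 9
Full months: November 30, December 31, January 31, February 2030 28, March 31, April 30, May 31, June 30, July 31
Days into August 2030: 5
Total = 9 + 30 + 31 + 31 + 28 + 31 + 30 + 31 + 30 + 31 + 5 = 287 days


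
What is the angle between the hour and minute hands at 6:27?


Hour hand = 6×30 + 27×0.5 = 193.5°
Minute hand = 27×6 = 162°
Difference = |193.5 - 162| = 31.5°

31.5°


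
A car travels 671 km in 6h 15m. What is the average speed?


107.4 km/h

Distance: 671 km
Time: 6h 15m = 375 min = 375/60 = 25/4 hours
Speed = 671 ÷ (25/4) = 671 × 4 / 25 = 2684/25 ≈ 107.4 km/h


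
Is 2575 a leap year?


Rules: divisible by 4 AND (not by 100 OR by 400)
2575 ÷ 4 = 643 remainder 3 → not divisible by 4
Not divisible by 4 → not a leap year

No


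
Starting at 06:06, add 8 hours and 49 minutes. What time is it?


Start: 366 minutes from midnight
Add: 529 minutes
Total: 895 minutes
Hours: 895 ÷ 60 = 14 remainder 55

14:55


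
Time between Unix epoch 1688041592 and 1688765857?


Difference = 1688765857 - 1688041592 = 724265 seconds
In hours: 724265 / 3600 ≈ 201.2
In days: 724265 / 86400 ≈ 8.38

724265 seconds (201.2 hours / 8.38 days)


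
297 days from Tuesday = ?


Start: Tuesday (index 1)
(1 + 297) mod 7
= 298 mod 7
= 4
Index 4 → Friday

Friday


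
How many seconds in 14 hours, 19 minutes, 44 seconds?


Hours: 14 × 3600 = 50400
Minutes: 19 × 60 = 1140
Seconds: 44
Total = 50400 + 1140 + 44 = 51584

51584 seconds


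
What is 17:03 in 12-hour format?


5:03 PM

Hour: 17
17 - 12 = 5 → PM


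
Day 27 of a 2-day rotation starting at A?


Shift A

Shifts: A, B
Start: A (index 0)
Day 27: (0 + 27 - 1) mod 2
= 26 mod 2
= 0
Index 0 → shift A


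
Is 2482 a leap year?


Rules: divisible by 4 AND (not by 100 OR by 400)
2482 ÷ 4 = 620 remainder 2 → not divisible by 4
Not divisible by 4 → not a leap year

No


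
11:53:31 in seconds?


42811 seconds

Hours: 11 × 3600 = 39600
Minutes: 53 × 60 = 3180
Seconds: 31
Total = 39600 + 3180 + 31 = 42811


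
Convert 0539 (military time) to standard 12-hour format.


5:39 AM

Hour: 5
5 < 12 → AM


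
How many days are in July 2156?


31 days

Month: July (month 7)
July has 31 days


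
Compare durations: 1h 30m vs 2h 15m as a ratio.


Duration 1: 90 minutes
Duration 2: 135 minutes
Ratio = 90:135
GCD = 45
Simplified = 2:3
As a decimal: 2/3 ≈ 0.67

2:3 (0.67)


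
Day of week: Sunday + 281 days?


Monday

Start: Sunday (index 6)
(6 + 281) mod 7
= 287 mod 7
= 0
Index 0 → Monday


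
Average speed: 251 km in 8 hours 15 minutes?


Distance: 251 km
Time: 8h 15m = 495 min = 495/60 = 33/4 hours
Speed = 251 ÷ (33/4) = 251 × 4 / 33 = 1004/33 ≈ 30.4 km/h

30.4 km/h


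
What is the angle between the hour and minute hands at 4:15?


37.5°

Hour hand = 4×30 + 15×0.5 = 127.5°
Minute hand = 15×6 = 90°
Difference = |127.5 - 90| = 37.5°


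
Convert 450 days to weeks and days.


Weeks: 450 ÷ 7 = 64 remainder 2

64 weeks 2 days


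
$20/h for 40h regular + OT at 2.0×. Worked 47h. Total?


Regular: 40h × $20 = $800.00
Overtime: 47 - 40 = 7h
OT pay: 7h × $20 × 2.0 = $280.00
Total = $800.00 + $280.00 = $1080.00

$1080.00


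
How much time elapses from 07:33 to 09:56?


2h 23m

End time in minutes: 9×60 + 56 = 596
Start time in minutes: 7×60 + 33 = 453
Difference = 596 - 453 = 143 minutes
= 2 hours 23 minutes


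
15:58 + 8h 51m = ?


Start: 958 minutes from midnight
Add: 531 minutes
Total: 1489 minutes
Hours: 1489 ÷ 60 = 24 remainder 49
24 ≥ 24 → 24 - 24 = 0 (next day)

00:49 (next day)


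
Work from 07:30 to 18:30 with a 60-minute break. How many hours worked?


10h 0m (600 minutes)

Total time = (18×60+30) - (7×60+30)
= 1110 - 450 = 660 min
Minus break: 660 - 60 = 600 min
= 10h 0m


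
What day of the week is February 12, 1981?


Zeller's congruence:
q=12, m=14, k=80, j=19
h = (12 + ⌊13×15/5⌋ + 80 + ⌊80/4⌋ + ⌊19/4⌋ - 2×19) mod 7
= (12 + 39 + 80 + 20 + 4 - 38) mod 7
= 117 mod 7 = 5
h=5 → Thursday

Thursday


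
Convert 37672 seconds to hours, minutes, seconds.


10h 27m 52s

Hours: 37672 ÷ 3600 = 10 remainder 1672
Minutes: 1672 ÷ 60 = 27 remainder 52
Seconds: 52


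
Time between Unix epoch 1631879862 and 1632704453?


Difference = 1632704453 - 1631879862 = 824591 seconds
In hours: 824591 / 3600 ≈ 229.1
In days: 824591 / 86400 ≈ 9.54

824591 seconds (229.1 hours / 9.54 days)


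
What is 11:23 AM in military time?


Input: 11:23 AM
AM hour stays: 11

11:23


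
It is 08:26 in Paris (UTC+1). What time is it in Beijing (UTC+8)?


15:26

Time difference = UTC+8 - UTC+1 = +7 hours
New hour = (8 + 7) mod 24
= 15 mod 24 = 15
Minutes unchanged → 15:26


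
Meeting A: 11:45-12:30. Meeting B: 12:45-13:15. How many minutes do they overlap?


0 minutes

Meeting A: 705-750 (in minutes from midnight)
Meeting B: 765-795
Overlap start = max(705, 765) = 765
Overlap end = min(750, 795) = 750
Overlap = max(0, 750 - 765) = 0 min


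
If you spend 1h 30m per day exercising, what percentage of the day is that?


6.3%

Time: 90 minutes
Day: 1440 minutes
Percentage = (90/1440) × 100 ≈ 6.3%


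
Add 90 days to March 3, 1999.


June 1, 1999

Start: March 3, 1999
Add 90 days
March 3 → April 1: 31 - 3 + 1 = 29 days (90 - 29 = 61 left)
April 1 → May 1: 30 - 1 + 1 = 30 days (61 - 30 = 31 left)
May 1 → June 1: 31 - 1 + 1 = 31 days (31 - 31 = 0 left)
Land exactly on June 1, 1999


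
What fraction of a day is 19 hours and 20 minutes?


0.8056 (80.56%)

Total minutes: 19×60 + 20 = 1160
Day = 24×60 = 1440 minutes
Fraction = 1160/1440 ≈ 0.8056
As a percentage: 1160/1440 × 100 ≈ 80.56%


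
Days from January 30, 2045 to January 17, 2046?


From January 30, 2045 to January 17, 2046
Rest of January 2045: 31 - 30 = 1
Full months: February 2045 28, March 31, April 30, May 31, June 30, July 31, August 31, September 30, October 31, November 30, December 31
Days into January 2046: 17
Total = 1 + 28 + 31 + 30 + 31 + 30 + 31 + 31 + 30 + 31 + 30 + 31 + 17 = 352 days

352 days


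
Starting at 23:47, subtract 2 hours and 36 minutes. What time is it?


21:11

Start: 1427 minutes from midnight
Subtract: 156 minutes
Remaining: 1427 - 156 = 1271
Hours: 21, Minutes: 11


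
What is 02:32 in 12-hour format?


2:32 AM

Hour: 2
2 < 12 → AM


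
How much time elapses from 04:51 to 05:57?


1h 6m

End time in minutes: 5×60 + 57 = 357
Start time in minutes: 4×60 + 51 = 291
Difference = 357 - 291 = 66 minutes
= 1 hours 6 minutes


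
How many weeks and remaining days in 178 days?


Weeks: 178 ÷ 7 = 25 remainder 3

25 weeks 3 days


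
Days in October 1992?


Month: October (month 10)
October has 31 days

31 days


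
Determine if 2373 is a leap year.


Rules: divisible by 4 AND (not by 100 OR by 400)
2373 ÷ 4 = 593 remainder 1 → not divisible by 4
Not divisible by 4 → not a leap year

No


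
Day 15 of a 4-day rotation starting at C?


Shifts: A, B, C, D
Start: C (index 2)
Day 15: (2 + 15 - 1) mod 4
= 16 mod 4
= 0
Index 0 → shift A

Shift A


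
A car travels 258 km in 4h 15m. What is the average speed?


Distance: 258 km
Time: 4h 15m = 255 min = 255/60 = 17/4 hours
Speed = 258 ÷ (17/4) = 258 × 4 / 17 = 1032/17 ≈ 60.7 km/h

60.7 km/h


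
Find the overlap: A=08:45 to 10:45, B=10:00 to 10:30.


30 minutes

Meeting A: 525-645 (in minutes from midnight)
Meeting B: 600-630
Overlap start = max(525, 600) = 600
Overlap end = min(645, 630) = 630
Overlap = max(0, 630 - 600) = 30 min


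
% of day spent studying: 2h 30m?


Time: 150 minutes
Day: 1440 minutes
Percentage = (150/1440) × 100 ≈ 10.4%

10.4%


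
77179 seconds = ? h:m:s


Hours: 77179 ÷ 3600 = 21 remainder 1579
Minutes: 1579 ÷ 60 = 26 remainder 19
Seconds: 19

21h 26m 19s


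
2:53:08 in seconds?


Hours: 2 × 3600 = 7200
Minutes: 53 × 60 = 3180
Seconds: 8
Total = 7200 + 3180 + 8 = 10388

10388 seconds


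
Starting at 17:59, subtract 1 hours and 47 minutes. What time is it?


Start: 1079 minutes from midnight
Subtract: 107 minutes
Remaining: 1079 - 107 = 972
Hours: 16, Minutes: 12

16:12


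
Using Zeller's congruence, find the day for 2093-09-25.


Zeller's congruence:
q=25, m=9, k=93, j=20
h = (25 + ⌊13×10/5⌋ + 93 + ⌊93/4⌋ + ⌊20/4⌋ - 2×20) mod 7
= (25 + 26 + 93 + 23 + 5 - 40) mod 7
= 132 mod 7 = 6
h=6 → Friday

Friday


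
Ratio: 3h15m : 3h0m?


Duration 1: 195 minutes
Duration 2: 180 minutes
Ratio = 195:180
GCD = 15
Simplified = 13:12
As a decimal: 13/12 ≈ 1.08

13:12 (1.08)


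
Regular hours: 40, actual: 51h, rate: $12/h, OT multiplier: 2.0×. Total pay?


$744.00

Regular: 40h × $12 = $480.00
Overtime: 51 - 40 = 11h
OT pay: 11h × $12 × 2.0 = $264.00
Total = $480.00 + $264.00 = $744.00


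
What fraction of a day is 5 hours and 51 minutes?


0.2438 (24.38%)

Total minutes: 5×60 + 51 = 351
Day = 24×60 = 1440 minutes
Fraction = 351/1440 ≈ 0.2438
As a percentage: 351/1440 × 100 ≈ 24.38%


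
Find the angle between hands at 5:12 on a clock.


84.0°

Hour hand = 5×30 + 12×0.5 = 156.0°
Minute hand = 12×6 = 72°
Difference = |156.0 - 72| = 84.0°


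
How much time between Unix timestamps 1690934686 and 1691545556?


610870 seconds (169.7 hours / 7.07 days)

Difference = 1691545556 - 1690934686 = 610870 seconds
In hours: 610870 / 3600 ≈ 169.7
In days: 610870 / 86400 ≈ 7.07


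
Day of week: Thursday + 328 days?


Start: Thursday (index 3)
(3 + 328) mod 7
= 331 mod 7
= 2
Index 2 → Wednesday

Wednesday


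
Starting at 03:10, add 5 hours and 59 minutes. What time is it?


09:09

Start: 190 minutes from midnight
Add: 359 minutes
Total: 549 minutes
Hours: 549 ÷ 60 = 9 remainder 9


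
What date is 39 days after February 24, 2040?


April 3, 2040

Start: February 24, 2040
Add 39 days
February 24 → March 1: 29 - 24 + 1 = 6 days (39 - 6 = 33 left)
March 1 → April 1: 31 - 1 + 1 = 31 days (33 - 31 = 2 left)
April 1 + 2 = April 3, 2040


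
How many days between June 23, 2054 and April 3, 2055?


From June 23, 2054 to April 3, 2055
Rest of June 2054: 30 - 23 = 7
Full months: July 31, August 31, September 30, October 31, November 30, December 31, January 31, February 2055 28, March 31
Days into April 2055: 3
Total = 7 + 31 + 31 + 30 + 31 + 30 + 31 + 31 + 28 + 31 + 3 = 284 days

284 days


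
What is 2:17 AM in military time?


02:17

Input: 2:17 AM
AM hour stays: 2


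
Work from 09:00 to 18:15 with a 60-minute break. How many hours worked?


8h 15m (495 minutes)

Total time = (18×60+15) - (9×60+0)
= 1095 - 540 = 555 min
Minus break: 555 - 60 = 495 min
= 8h 15m


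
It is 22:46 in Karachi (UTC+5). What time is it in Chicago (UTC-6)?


11:46

Time difference = UTC-6 - UTC+5 = -11 hours
New hour = (22 -11) mod 24
= 11 mod 24 = 11
Minutes unchanged → 11:46


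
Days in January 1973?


Month: January (month 1)
January has 31 days

31 days


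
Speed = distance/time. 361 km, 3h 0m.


120.3 km/h

Distance: 361 km
Time: 3 hours
Speed = 361 / 3 ≈ 120.3 km/h


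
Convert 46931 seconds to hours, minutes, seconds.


Hours: 46931 ÷ 3600 = 13 remainder 131
Minutes: 131 ÷ 60 = 2 remainder 11
Seconds: 11

13h 2m 11s


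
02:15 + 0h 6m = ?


Start: 135 minutes from midnight
Add: 6 minutes
Total: 141 minutes
Hours: 141 ÷ 60 = 2 remainder 21

02:21


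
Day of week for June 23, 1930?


Zeller's congruence:
q=23, m=6, k=30, j=19
h = (23 + ⌊13×7/5⌋ + 30 + ⌊30/4⌋ + ⌊19/4⌋ - 2×19) mod 7
= (23 + 18 + 30 + 7 + 4 - 38) mod 7
= 44 mod 7 = 2
h=2 → Monday

Monday


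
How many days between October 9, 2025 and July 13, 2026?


277 days

From October 9, 2025 to July 13, 2026
Rest of October 2025: 31 - 9 = 22
Full months: November 30, December 31, January 31, February 2026 28, March 31, April 30, May 31, June 30
Days into July 2026: 13
Total = 22 + 30 + 31 + 31 + 28 + 31 + 30 + 31 + 30 + 13 = 277 days


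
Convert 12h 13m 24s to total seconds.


Hours: 12 × 3600 = 43200
Minutes: 13 × 60 = 780
Seconds: 24
Total = 43200 + 780 + 24 = 44004

44004 seconds


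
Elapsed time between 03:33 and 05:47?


2h 14m

End time in minutes: 5×60 + 47 = 347
Start time in minutes: 3×60 + 33 = 213
Difference = 347 - 213 = 134 minutes
= 2 hours 14 minutes


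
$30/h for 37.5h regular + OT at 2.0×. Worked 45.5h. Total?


$1605.00

Regular: 37.5h × $30 = $1125.00
Overtime: 45.5 - 37.5 = 8.0h
OT pay: 8.0h × $30 × 2.0 = $480.00
Total = $1125.00 + $480.00 = $1605.00


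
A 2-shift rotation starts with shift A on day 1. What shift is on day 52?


Shift B

Shifts: A, B
Start: A (index 0)
Day 52: (0 + 52 - 1) mod 2
= 51 mod 2
= 1
Index 1 → shift B


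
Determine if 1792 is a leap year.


Rules: divisible by 4 AND (not by 100 OR by 400)
1792 ÷ 4 = 448 exactly → divisible by 4
1792 ÷ 100 = 17 remainder 92 → not divisible by 100
Divisible by 4 but not by 100 → leap year

Yes


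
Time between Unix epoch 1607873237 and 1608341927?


468690 seconds (130.2 hours / 5.42 days)

Difference = 1608341927 - 1607873237 = 468690 seconds
In hours: 468690 / 3600 ≈ 130.2
In days: 468690 / 86400 ≈ 5.42


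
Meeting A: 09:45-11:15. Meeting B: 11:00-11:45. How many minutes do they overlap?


15 minutes

Meeting A: 585-675 (in minutes from midnight)
Meeting B: 660-705
Overlap start = max(585, 660) = 660
Overlap end = min(675, 705) = 675
Overlap = max(0, 675 - 660) = 15 min


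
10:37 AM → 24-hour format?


10:37

Input: 10:37 AM
AM hour stays: 10


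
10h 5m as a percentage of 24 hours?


0.4201 (42.01%)

Total minutes: 10×60 + 5 = 605
Day = 24×60 = 1440 minutes
Fraction = 605/1440 ≈ 0.4201
As a percentage: 605/1440 × 100 ≈ 42.01%


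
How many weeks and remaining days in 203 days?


29 weeks 0 days

Weeks: 203 ÷ 7 = 29 remainder 0


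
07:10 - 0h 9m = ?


Start: 430 minutes from midnight
Subtract: 9 minutes
Remaining: 430 - 9 = 421
Hours: 7, Minutes: 1

07:01


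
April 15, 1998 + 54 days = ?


Start: April 15, 1998
Add 54 days
April 15 → May 1: 30 - 15 + 1 = 16 days (54 - 16 = 38 left)
May 1 → June 1: 31 - 1 + 1 = 31 days (38 - 31 = 7 left)
June 1 + 7 = June 8, 1998

June 8, 1998


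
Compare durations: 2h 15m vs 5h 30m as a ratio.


Duration 1: 135 minutes
Duration 2: 330 minutes
Ratio = 135:330
GCD = 15
Simplified = 9:22
As a decimal: 9/22 ≈ 0.41

9:22 (0.41)


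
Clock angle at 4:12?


54.0°

Hour hand = 4×30 + 12×0.5 = 126.0°
Minute hand = 12×6 = 72°
Difference = |126.0 - 72| = 54.0°


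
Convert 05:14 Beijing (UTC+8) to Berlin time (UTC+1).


Time difference = UTC+1 - UTC+8 = -7 hours
New hour = (5 -7) mod 24
= -2 mod 24 = 22
Minutes unchanged → 22:14; -2 < 0 → previous day

22:14 (previous day)


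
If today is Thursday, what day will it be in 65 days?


Start: Thursday (index 3)
(3 + 65) mod 7
= 68 mod 7
= 5
Index 5 → Saturday

Saturday


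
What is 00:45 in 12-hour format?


Hour: 0
0 → 12 AM (midnight)

12:45 AM


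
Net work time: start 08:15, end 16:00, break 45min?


Total time = (16×60+0) - (8×60+15)
= 960 - 495 = 465 min
Minus break: 465 - 45 = 420 min
= 7h 0m

7h 0m (420 minutes)


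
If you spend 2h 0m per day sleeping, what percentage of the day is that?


8.3%

Time: 120 minutes
Day: 1440 minutes
Percentage = (120/1440) × 100 ≈ 8.3%


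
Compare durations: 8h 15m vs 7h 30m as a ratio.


11:10 (1.10)

Duration 1: 495 minutes
Duration 2: 450 minutes
Ratio = 495:450
GCD = 45
Simplified = 11:10
As a decimal: 11/10 = 1.10


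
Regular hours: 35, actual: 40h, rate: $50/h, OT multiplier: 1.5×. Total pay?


Regular: 35h × $50 = $1750.00
Overtime: 40 - 35 = 5h
OT pay: 5h × $50 × 1.5 = $375.00
Total = $1750.00 + $375.00 = $2125.00

$2125.00


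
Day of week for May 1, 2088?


Saturday

Zeller's congruence:
q=1, m=5, k=88, j=20
h = (1 + ⌊13×6/5⌋ + 88 + ⌊88/4⌋ + ⌊20/4⌋ - 2×20) mod 7
= (1 + 15 + 88 + 22 + 5 - 40) mod 7
= 91 mod 7 = 0
h=0 → Saturday


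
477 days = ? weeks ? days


68 weeks 1 days

Weeks: 477 ÷ 7 = 68 remainder 1


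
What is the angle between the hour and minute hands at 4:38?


89.0°

Hour hand = 4×30 + 38×0.5 = 139.0°
Minute hand = 38×6 = 228°
Difference = |139.0 - 228| = 89.0°


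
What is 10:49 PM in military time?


22:49

Input: 10:49 PM
PM: 10 + 12 = 22


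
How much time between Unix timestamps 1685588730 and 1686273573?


Difference = 1686273573 - 1685588730 = 684843 seconds
In hours: 684843 / 3600 ≈ 190.2
In days: 684843 / 86400 ≈ 7.93

684843 seconds (190.2 hours / 7.93 days)


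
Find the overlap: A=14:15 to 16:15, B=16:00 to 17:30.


Meeting A: 855-975 (in minutes from midnight)
Meeting B: 960-1050
Overlap start = max(855, 960) = 960
Overlap end = min(975, 1050) = 975
Overlap = max(0, 975 - 960) = 15 min

15 minutes


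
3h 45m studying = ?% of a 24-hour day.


Time: 225 minutes
Day: 1440 minutes
Percentage = (225/1440) × 100 ≈ 15.6%

15.6%


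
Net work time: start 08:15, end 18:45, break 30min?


Total time = (18×60+45) - (8×60+15)
= 1125 - 495 = 630 min
Minus break: 630 - 30 = 600 min
= 10h 0m

10h 0m (600 minutes)


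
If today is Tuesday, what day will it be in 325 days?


Friday

Start: Tuesday (index 1)
(1 + 325) mod 7
= 326 mod 7
= 4
Index 4 → Friday


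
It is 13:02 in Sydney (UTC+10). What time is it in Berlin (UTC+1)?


Time difference = UTC+1 - UTC+10 = -9 hours
New hour = (13 -9) mod 24
= 4 mod 24 = 4
Minutes unchanged → 04:02

04:02


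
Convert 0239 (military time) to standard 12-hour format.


2:39 AM

Hour: 2
2 < 12 → AM


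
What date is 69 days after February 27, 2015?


Start: February 27, 2015
Add 69 days
February 27 → March 1: 28 - 27 + 1 = 2 days (69 - 2 = 67 left)
March 1 → April 1: 31 - 1 + 1 = 31 days (67 - 31 = 36 left)
April 1 → May 1: 30 - 1 + 1 = 30 days (36 - 30 = 6 left)
May 1 + 6 = May 7, 2015

May 7, 2015


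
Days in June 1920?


Month: June (month 6)
June has 30 days

30 days


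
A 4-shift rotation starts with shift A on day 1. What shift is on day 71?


Shift C

Shifts: A, B, C, D
Start: A (index 0)
Day 71: (0 + 71 - 1) mod 4
= 70 mod 4
= 2
Index 2 → shift C


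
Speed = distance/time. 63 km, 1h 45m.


36.0 km/h

Distance: 63 km
Time: 1h 45m = 105 min = 105/60 = 7/4 hours
Speed = 63 ÷ (7/4) = 63 × 4 / 7 = 252/7 = 36.0 km/h


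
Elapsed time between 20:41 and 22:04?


1h 23m

End time in minutes: 22×60 + 4 = 1324
Start time in minutes: 20×60 + 41 = 1241
Difference = 1324 - 1241 = 83 minutes
= 1 hours 23 minutes


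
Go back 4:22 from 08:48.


04:26

Start: 528 minutes from midnight
Subtract: 262 minutes
Remaining: 528 - 262 = 266
Hours: 4, Minutes: 26


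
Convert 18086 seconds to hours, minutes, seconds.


Hours: 18086 ÷ 3600 = 5 remainder 86
Minutes: 86 ÷ 60 = 1 remainder 26
Seconds: 26

5h 1m 26s


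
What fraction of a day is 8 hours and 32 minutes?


0.3556 (35.56%)

Total minutes: 8×60 + 32 = 512
Day = 24×60 = 1440 minutes
Fraction = 512/1440 ≈ 0.3556
As a percentage: 512/1440 × 100 ≈ 35.56%


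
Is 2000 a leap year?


Rules: divisible by 4 AND (not by 100 OR by 400)
2000 ÷ 4 = 500 exactly → divisible by 4
2000 ÷ 100 = 20 exactly → divisible by 100
2000 ÷ 400 = 5 exactly → divisible by 400
Divisible by 400 → leap year

Yes


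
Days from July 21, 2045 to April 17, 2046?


From July 21, 2045 to April 17, 2046
Rest of July 2045: 31 - 21 = 10
Full months: August 31, September 30, October 31, November 30, December 31, January 31, February 2046 28, March 31
Days into April 2046: 17
Total = 10 + 31 + 30 + 31 + 30 + 31 + 31 + 28 + 31 + 17 = 270 days

270 days


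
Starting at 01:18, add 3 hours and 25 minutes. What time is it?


04:43

Start: 78 minutes from midnight
Add: 205 minutes
Total: 283 minutes
Hours: 283 ÷ 60 = 4 remainder 43


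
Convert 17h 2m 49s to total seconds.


61369 seconds

Hours: 17 × 3600 = 61200
Minutes: 2 × 60 = 120
Seconds: 49
Total = 61200 + 120 + 49 = 61369


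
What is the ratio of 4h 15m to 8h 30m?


Duration 1: 255 minutes
Duration 2: 510 minutes
Ratio = 255:510
GCD = 255
Simplified = 1:2
As a decimal: 1/2 = 0.50

1:2 (0.50)


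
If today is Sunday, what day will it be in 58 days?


Tuesday

Start: Sunday (index 6)
(6 + 58) mod 7
= 64 mod 7
= 1
Index 1 → Tuesday


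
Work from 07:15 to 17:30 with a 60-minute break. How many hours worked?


Total time = (17×60+30) - (7×60+15)
= 1050 - 435 = 615 min
Minus break: 615 - 60 = 555 min
= 9h 15m

9h 15m (555 minutes)


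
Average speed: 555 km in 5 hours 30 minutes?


100.9 km/h

Distance: 555 km
Time: 5h 30m = 330 min = 330/60 = 11/2 hours
Speed = 555 ÷ (11/2) = 555 × 2 / 11 = 1110/11 ≈ 100.9 km/h


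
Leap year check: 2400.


Rules: divisible by 4 AND (not by 100 OR by 400)
2400 ÷ 4 = 600 exactly → divisible by 4
2400 ÷ 100 = 24 exactly → divisible by 100
2400 ÷ 400 = 6 exactly → divisible by 400
Divisible by 400 → leap year

Yes


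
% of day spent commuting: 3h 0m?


Time: 180 minutes
Day: 1440 minutes
Percentage = (180/1440) × 100 = 12.5%

12.5%


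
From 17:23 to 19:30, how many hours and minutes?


2h 7m

End time in minutes: 19×60 + 30 = 1170
Start time in minutes: 17×60 + 23 = 1043
Difference = 1170 - 1043 = 127 minutes
= 2 hours 7 minutes


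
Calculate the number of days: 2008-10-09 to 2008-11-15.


From October 9, 2008 to November 15, 2008
Rest of October 2008: 31 - 9 = 22
Days into November 2008: 15
Total = 22 + 15 = 37 days

37 days


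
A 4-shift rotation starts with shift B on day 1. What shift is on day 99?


Shift D

Shifts: A, B, C, D
Start: B (index 1)
Day 99: (1 + 99 - 1) mod 4
= 99 mod 4
= 3
Index 3 → shift D


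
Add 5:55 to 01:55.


07:50

Start: 115 minutes from midnight
Add: 355 minutes
Total: 470 minutes
Hours: 470 ÷ 60 = 7 remainder 50


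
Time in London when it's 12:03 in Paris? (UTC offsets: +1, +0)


Time difference = UTC+0 - UTC+1 = -1 hours
New hour = (12 -1) mod 24
= 11 mod 24 = 11
Minutes unchanged → 11:03

11:03


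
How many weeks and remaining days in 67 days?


9 weeks 4 days

Weeks: 67 ÷ 7 = 9 remainder 4


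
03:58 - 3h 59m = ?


Start: 238 minutes from midnight
Subtract: 239 minutes
Remaining: 238 - 239 = -1
Negative → add 24×60 = 1439
Hours: 23, Minutes: 59

23:59


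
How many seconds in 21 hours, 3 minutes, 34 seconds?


75814 seconds

Hours: 21 × 3600 = 75600
Minutes: 3 × 60 = 180
Seconds: 34
Total = 75600 + 180 + 34 = 75814


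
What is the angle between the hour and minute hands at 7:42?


Hour hand = 7×30 + 42×0.5 = 231.0°
Minute hand = 42×6 = 252°
Difference = |231.0 - 252| = 21.0°

21.0°


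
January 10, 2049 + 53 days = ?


March 4, 2049

Start: January 10, 2049
Add 53 days
January 10 → February 1: 31 - 10 + 1 = 22 days (53 - 22 = 31 left)
February 1 → March 1: 28 - 1 + 1 = 28 days (31 - 28 = 3 left)
March 1 + 3 = March 4, 2049


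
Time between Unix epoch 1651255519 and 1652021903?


766384 seconds (212.9 hours / 8.87 days)

Difference = 1652021903 - 1651255519 = 766384 seconds
In hours: 766384 / 3600 ≈ 212.9
In days: 766384 / 86400 ≈ 8.87


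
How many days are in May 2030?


31 days

Month: May (month 5)
May has 31 days


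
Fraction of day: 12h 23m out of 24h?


0.5160 (51.60%)

Total minutes: 12×60 + 23 = 743
Day = 24×60 = 1440 minutes
Fraction = 743/1440 ≈ 0.5160
As a percentage: 743/1440 × 100 ≈ 51.60%


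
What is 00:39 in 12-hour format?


Hour: 0
0 → 12 AM (midnight)

12:39 AM


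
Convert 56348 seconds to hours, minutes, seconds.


15h 39m 8s

Hours: 56348 ÷ 3600 = 15 remainder 2348
Minutes: 2348 ÷ 60 = 39 remainder 8
Seconds: 8


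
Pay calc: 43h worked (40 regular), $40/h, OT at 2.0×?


Regular: 40h × $40 = $1600.00
Overtime: 43 - 40 = 3h
OT pay: 3h × $40 × 2.0 = $240.00
Total = $1600.00 + $240.00 = $1840.00

$1840.00


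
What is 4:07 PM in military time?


Input: 4:07 PM
PM: 4 + 12 = 16

16:07


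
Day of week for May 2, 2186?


Zeller's congruence:
q=2, m=5, k=86, j=21
h = (2 + ⌊13×6/5⌋ + 86 + ⌊86/4⌋ + ⌊21/4⌋ - 2×21) mod 7
= (2 + 15 + 86 + 21 + 5 - 42) mod 7
= 87 mod 7 = 3
h=3 → Tuesday

Tuesday


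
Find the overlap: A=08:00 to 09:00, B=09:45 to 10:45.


0 minutes

Meeting A: 480-540 (in minutes from midnight)
Meeting B: 585-645
Overlap start = max(480, 585) = 585
Overlap end = min(540, 645) = 540
Overlap = max(0, 540 - 585) = 0 min


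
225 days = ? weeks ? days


32 weeks 1 days

Weeks: 225 ÷ 7 = 32 remainder 1


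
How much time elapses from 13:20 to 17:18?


End time in minutes: 17×60 + 18 = 1038
Start time in minutes: 13×60 + 20 = 800
Difference = 1038 - 800 = 238 minutes
= 3 hours 58 minutes

3h 58m


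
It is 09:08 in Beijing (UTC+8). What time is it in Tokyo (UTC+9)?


10:08

Time difference = UTC+9 - UTC+8 = +1 hours
New hour = (9 + 1) mod 24
= 10 mod 24 = 10
Minutes unchanged → 10:08


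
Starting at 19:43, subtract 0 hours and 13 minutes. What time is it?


Start: 1183 minutes from midnight
Subtract: 13 minutes
Remaining: 1183 - 13 = 1170
Hours: 19, Minutes: 30

19:30


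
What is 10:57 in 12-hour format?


10:57 AM

Hour: 10
10 < 12 → AM


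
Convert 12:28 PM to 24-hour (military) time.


12:28

Input: 12:28 PM
12 PM → 12 (noon)


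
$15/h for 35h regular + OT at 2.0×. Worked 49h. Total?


$945.00

Regular: 35h × $15 = $525.00
Overtime: 49 - 35 = 14h
OT pay: 14h × $15 × 2.0 = $420.00
Total = $525.00 + $420.00 = $945.00


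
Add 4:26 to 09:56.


14:22

Start: 596 minutes from midnight
Add: 266 minutes
Total: 862 minutes
Hours: 862 ÷ 60 = 14 remainder 22


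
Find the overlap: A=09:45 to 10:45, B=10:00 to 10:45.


Meeting A: 585-645 (in minutes from midnight)
Meeting B: 600-645
Overlap start = max(585, 600) = 600
Overlap end = min(645, 645) = 645
Overlap = max(0, 645 - 600) = 45 min

45 minutes


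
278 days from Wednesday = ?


Monday

Start: Wednesday (index 2)
(2 + 278) mod 7
= 280 mod 7
= 0
Index 0 → Monday


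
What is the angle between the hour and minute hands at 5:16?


Hour hand = 5×30 + 16×0.5 = 158.0°
Minute hand = 16×6 = 96°
Difference = |158.0 - 96| = 62.0°

62.0°


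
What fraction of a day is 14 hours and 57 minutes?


Total minutes: 14×60 + 57 = 897
Day = 24×60 = 1440 minutes
Fraction = 897/1440 ≈ 0.6229
As a percentage: 897/1440 × 100 ≈ 62.29%

0.6229 (62.29%)


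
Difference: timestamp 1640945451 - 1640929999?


15452 seconds (4.3 hours / 0.18 days)

Difference = 1640945451 - 1640929999 = 15452 seconds
In hours: 15452 / 3600 ≈ 4.3
In days: 15452 / 86400 ≈ 0.18


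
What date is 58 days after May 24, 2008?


July 21, 2008

Start: May 24, 2008
Add 58 days
May 24 → June 1: 31 - 24 + 1 = 8 days (58 - 8 = 50 left)
June 1 → July 1: 30 - 1 + 1 = 30 days (50 - 30 = 20 left)
July 1 + 20 = July 21, 2008


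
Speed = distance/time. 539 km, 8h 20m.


Distance: 539 km
Time: 8h 20m = 500 min = 500/60 = 25/3 hours
Speed = 539 ÷ (25/3) = 539 × 3 / 25 = 1617/25 ≈ 64.7 km/h

64.7 km/h


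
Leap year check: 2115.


No

Rules: divisible by 4 AND (not by 100 OR by 400)
2115 ÷ 4 = 528 remainder 3 → not divisible by 4
Not divisible by 4 → not a leap year


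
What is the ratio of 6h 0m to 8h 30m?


12:17 (0.71)

Duration 1: 360 minutes
Duration 2: 510 minutes
Ratio = 360:510
GCD = 30
Simplified = 12:17
As a decimal: 12/17 ≈ 0.71


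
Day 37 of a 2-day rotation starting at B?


Shift B

Shifts: A, B
Start: B (index 1)
Day 37: (1 + 37 - 1) mod 2
= 37 mod 2
= 1
Index 1 → shift B


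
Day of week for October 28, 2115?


Monday

Zeller's congruence:
q=28, m=10, k=15, j=21
h = (28 + ⌊13×11/5⌋ + 15 + ⌊15/4⌋ + ⌊21/4⌋ - 2×21) mod 7
= (28 + 28 + 15 + 3 + 5 - 42) mod 7
= 37 mod 7 = 2
h=2 → Monday


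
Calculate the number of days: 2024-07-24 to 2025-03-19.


From July 24, 2024 to March 19, 2025
Rest of July 2024: 31 - 24 = 7
Full months: August 31, September 30, October 31, November 30, December 31, January 31, February 2025 28
Days into March 2025: 19
Total = 7 + 31 + 30 + 31 + 30 + 31 + 31 + 28 + 19 = 238 days

238 days


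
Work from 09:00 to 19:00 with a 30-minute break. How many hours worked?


9h 30m (570 minutes)

Total time = (19×60+0) - (9×60+0)
= 1140 - 540 = 600 min
Minus break: 600 - 30 = 570 min
= 9h 30m


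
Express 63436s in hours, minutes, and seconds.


17h 37m 16s

Hours: 63436 ÷ 3600 = 17 remainder 2236
Minutes: 2236 ÷ 60 = 37 remainder 16
Seconds: 16


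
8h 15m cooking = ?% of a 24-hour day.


Time: 495 minutes
Day: 1440 minutes
Percentage = (495/1440) × 100 ≈ 34.4%

34.4%


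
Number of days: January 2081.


Month: January (month 1)
January has 31 days

31 days


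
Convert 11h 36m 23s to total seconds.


Hours: 11 × 3600 = 39600
Minutes: 36 × 60 = 2160
Seconds: 23
Total = 39600 + 2160 + 23 = 41783

41783 seconds


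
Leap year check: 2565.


Rules: divisible by 4 AND (not by 100 OR by 400)
2565 ÷ 4 = 641 remainder 1 → not divisible by 4
Not divisible by 4 → not a leap year

No


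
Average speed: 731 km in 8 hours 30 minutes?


Distance: 731 km
Time: 8h 30m = 510 min = 510/60 = 17/2 hours
Speed = 731 ÷ (17/2) = 731 × 2 / 17 = 1462/17 = 86.0 km/h

86.0 km/h


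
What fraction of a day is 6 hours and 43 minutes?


0.2799 (27.99%)

Total minutes: 6×60 + 43 = 403
Day = 24×60 = 1440 minutes
Fraction = 403/1440 ≈ 0.2799
As a percentage: 403/1440 × 100 ≈ 27.99%


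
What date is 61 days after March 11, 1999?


May 11, 1999

Start: March 11, 1999
Add 61 days
March 11 → April 1: 31 - 11 + 1 = 21 days (61 - 21 = 40 left)
April 1 → May 1: 30 - 1 + 1 = 30 days (40 - 30 = 10 left)
May 1 + 10 = May 11, 1999


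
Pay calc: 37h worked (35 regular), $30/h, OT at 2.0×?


$1170.00

Regular: 35h × $30 = $1050.00
Overtime: 37 - 35 = 2h
OT pay: 2h × $30 × 2.0 = $120.00
Total = $1050.00 + $120.00 = $1170.00


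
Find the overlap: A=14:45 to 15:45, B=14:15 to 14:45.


Meeting A: 885-945 (in minutes from midnight)
Meeting B: 855-885
Overlap start = max(885, 855) = 885
Overlap end = min(945, 885) = 885
Overlap = max(0, 885 - 885) = 0 min

0 minutes


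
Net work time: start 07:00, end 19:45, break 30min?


Total time = (19×60+45) - (7×60+0)
= 1185 - 420 = 765 min
Minus break: 765 - 30 = 735 min
= 12h 15m

12h 15m (735 minutes)


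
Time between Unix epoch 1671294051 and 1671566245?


272194 seconds (75.6 hours / 3.15 days)

Difference = 1671566245 - 1671294051 = 272194 seconds
In hours: 272194 / 3600 ≈ 75.6
In days: 272194 / 86400 ≈ 3.15


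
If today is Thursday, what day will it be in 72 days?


Start: Thursday (index 3)
(3 + 72) mod 7
= 75 mod 7
= 5
Index 5 → Saturday

Saturday


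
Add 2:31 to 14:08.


16:39

Start: 848 minutes from midnight
Add: 151 minutes
Total: 999 minutes
Hours: 999 ÷ 60 = 16 remainder 39


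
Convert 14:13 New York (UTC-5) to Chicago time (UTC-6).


Time difference = UTC-6 - UTC-5 = -1 hours
New hour = (14 -1) mod 24
= 13 mod 24 = 13
Minutes unchanged → 13:13

13:13


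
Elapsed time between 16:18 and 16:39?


0h 21m

End time in minutes: 16×60 + 39 = 999
Start time in minutes: 16×60 + 18 = 978
Difference = 999 - 978 = 21 minutes
= 0 hours 21 minutes


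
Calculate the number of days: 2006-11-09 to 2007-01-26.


From November 9, 2006 to January 26, 2007
Rest of November 2006: 30 - 9 = 21
Full months: December 31
Days into January 2007: 26
Total = 21 + 31 + 26 = 78 days

78 days


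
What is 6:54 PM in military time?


18:54

Input: 6:54 PM
PM: 6 + 12 = 18


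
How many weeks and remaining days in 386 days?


55 weeks 1 days

Weeks: 386 ÷ 7 = 55 remainder 1


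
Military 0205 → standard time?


2:05 AM

Hour: 2
2 < 12 → AM


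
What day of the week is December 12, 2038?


Zeller's congruence:
q=12, m=12, k=38, j=20
h = (12 + ⌊13×13/5⌋ + 38 + ⌊38/4⌋ + ⌊20/4⌋ - 2×20) mod 7
= (12 + 33 + 38 + 9 + 5 - 40) mod 7
= 57 mod 7 = 1
h=1 → Sunday

Sunday


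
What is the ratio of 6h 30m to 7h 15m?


26:29 (0.90)

Duration 1: 390 minutes
Duration 2: 435 minutes
Ratio = 390:435
GCD = 15
Simplified = 26:29
As a decimal: 26/29 ≈ 0.90


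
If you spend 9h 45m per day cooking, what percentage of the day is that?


40.6%

Time: 585 minutes
Day: 1440 minutes
Percentage = (585/1440) × 100 ≈ 40.6%


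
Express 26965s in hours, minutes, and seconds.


Hours: 26965 ÷ 3600 = 7 remainder 1765
Minutes: 1765 ÷ 60 = 29 remainder 25
Seconds: 25

7h 29m 25s


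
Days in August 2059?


Month: August (month 8)
August has 31 days

31 days


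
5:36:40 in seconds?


20200 seconds

Hours: 5 × 3600 = 18000
Minutes: 36 × 60 = 2160
Seconds: 40
Total = 18000 + 2160 + 40 = 20200


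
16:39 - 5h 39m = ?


11:00

Start: 999 minutes from midnight
Subtract: 339 minutes
Remaining: 999 - 339 = 660
Hours: 11, Minutes: 0


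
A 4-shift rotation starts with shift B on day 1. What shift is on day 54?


Shifts: A, B, C, D
Start: B (index 1)
Day 54: (1 + 54 - 1) mod 4
= 54 mod 4
= 2
Index 2 → shift C

Shift C


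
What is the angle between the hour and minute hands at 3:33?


Hour hand = 3×30 + 33×0.5 = 106.5°
Minute hand = 33×6 = 198°
Difference = |106.5 - 198| = 91.5°

91.5°


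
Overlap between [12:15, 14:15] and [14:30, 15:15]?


Meeting A: 735-855 (in minutes from midnight)
Meeting B: 870-915
Overlap start = max(735, 870) = 870
Overlap end = min(855, 915) = 855
Overlap = max(0, 855 - 870) = 0 min

0 minutes
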